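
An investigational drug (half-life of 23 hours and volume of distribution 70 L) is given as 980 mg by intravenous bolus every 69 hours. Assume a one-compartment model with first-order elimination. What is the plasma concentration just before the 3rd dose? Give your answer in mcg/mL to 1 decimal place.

2.0 mcg/mL

f = (1/2)^(τ/t½) = (1/2)^(69/23) ≈ 0.1250.
C₀ = D/Vd = 980/70 ≈ 14.000 mcg/mL.
Before the 3rd dose, 2 doses have been given. Superposition: Cmin = C₀·(f + f²).
≈ 14.000 × (0.1250 + 0.0156) ≈ 14.000 × 0.1406 ≈ 1.968 mcg/mL.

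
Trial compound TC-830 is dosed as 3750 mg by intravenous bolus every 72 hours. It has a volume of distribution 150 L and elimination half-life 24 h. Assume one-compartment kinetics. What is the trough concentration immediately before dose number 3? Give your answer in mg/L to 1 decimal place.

f = (1/2)^(τ/t½) = (1/2)^(72/24) ≈ 0.1250.
C₀ = D/Vd = 3750/150 ≈ 25.000 mg/L.
Before the 3rd dose, 2 doses have been given. Superposition: Cmin = C₀·(f + f²).
≈ 25.000 × (0.1250 + 0.0156) ≈ 25.000 × 0.1406 ≈ 3.515 mg/L.

3.5 mg/L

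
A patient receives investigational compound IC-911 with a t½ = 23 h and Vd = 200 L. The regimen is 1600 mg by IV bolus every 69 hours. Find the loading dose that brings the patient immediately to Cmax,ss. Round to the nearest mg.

1829 mg

f = (1/2)^(69/23) ≈ 0.125000; accumulation ratio R = 1/(1−f) ≈ 1.14286.
Loading dose to hit Cmax,ss on first dose: D_load = D_maint·R ≈ 1600 × 1.14286 ≈ 1828.58 mg.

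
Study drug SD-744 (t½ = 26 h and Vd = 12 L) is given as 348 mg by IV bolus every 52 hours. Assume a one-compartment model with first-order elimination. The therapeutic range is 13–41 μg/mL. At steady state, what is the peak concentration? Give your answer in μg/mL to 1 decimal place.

The dosing interval is 2 half-lives, so f = 2^(−2) = 0.25.
At steady state, R = 1/(1 − 0.25) = 4/3.
Single-dose peak C₀ = D/Vd = 348/12 = 29 μg/mL.
Steady-state peak Cmax,ss = C₀·R = 29 × 4/3 ≈ 38.667 μg/mL.
Peak 38.7 μg/mL vs MTC 41 μg/mL: below toxic threshold.

38.7 μg/mL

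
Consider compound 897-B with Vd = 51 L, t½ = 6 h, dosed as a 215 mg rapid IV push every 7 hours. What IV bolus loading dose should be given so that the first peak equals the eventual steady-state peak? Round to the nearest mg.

388 mg

f = (1/2)^(7/6) ≈ 0.445449; accumulation ratio R = 1/(1−f) ≈ 1.80326.
Loading dose to hit Cmax,ss on first dose: D_load = D_maint·R ≈ 215 × 1.80326 ≈ 387.70 mg.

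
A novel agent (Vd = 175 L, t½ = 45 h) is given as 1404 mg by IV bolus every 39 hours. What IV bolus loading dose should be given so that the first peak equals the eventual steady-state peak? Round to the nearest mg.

f = (1/2)^(39/45) ≈ 0.548412; accumulation ratio R = 1/(1−f) ≈ 2.21441.
Loading dose to hit Cmax,ss on first dose: D_load = D_maint·R ≈ 1404 × 2.21441 ≈ 3109.03 mg.

3109 mg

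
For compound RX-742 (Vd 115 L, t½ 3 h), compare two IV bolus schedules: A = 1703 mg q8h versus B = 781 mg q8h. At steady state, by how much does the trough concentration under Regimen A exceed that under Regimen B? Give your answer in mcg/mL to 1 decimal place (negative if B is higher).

1.5 mcg/mL

Regimen A: f = (1/2)^(8/3) ≈ 0.1575; Cmin,ss = (1703/115)·f/(1−f) ≈ 2.768 mcg/mL.
Regimen B: f = (1/2)^(8/3) ≈ 0.1575; Cmin,ss = (781/115)·f/(1−f) ≈ 1.270 mcg/mL.
Difference ≈ 2.768 − 1.270 ≈ 1.498 mcg/mL.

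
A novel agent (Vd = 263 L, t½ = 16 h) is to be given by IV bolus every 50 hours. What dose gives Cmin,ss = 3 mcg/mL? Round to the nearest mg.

τ/t½ = 50/16 ≈ 3.125, so f = (1/2)^(50/16) ≈ 0.114626.
Cmin,ss = (D/Vd)·f/(1−f), so D = Cmin,ss·Vd·(1−f)/f.
D = 3 × 263 × (1−f)/f ≈ 3 × 263 × 7.72402 ≈ 6094.25 mg.

6094 mg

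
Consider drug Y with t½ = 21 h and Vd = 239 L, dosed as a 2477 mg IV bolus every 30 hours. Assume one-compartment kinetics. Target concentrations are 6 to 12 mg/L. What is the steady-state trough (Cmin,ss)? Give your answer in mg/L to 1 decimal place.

k = ln2/t½ = ln2/21 ≈ 0.033007 h⁻¹; fraction remaining f = e^(−kτ) = e^(−0.033007×30) ≈ 0.3715.
Single-dose peak C₀ = D/Vd = 2477/239 ≈ 10.364 mg/L.
Steady-state trough Cmin,ss = C₀·f/(1−f) ≈ 10.364 × 0.3715/0.6285 ≈ 6.126 mg/L.
Trough 6.1 mg/L vs MEC 6 mg/L: adequate.

6.1 mg/L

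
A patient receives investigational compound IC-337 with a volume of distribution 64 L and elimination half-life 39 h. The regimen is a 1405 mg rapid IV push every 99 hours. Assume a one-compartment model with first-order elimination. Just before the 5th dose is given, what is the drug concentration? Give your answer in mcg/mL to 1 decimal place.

f = (1/2)^(τ/t½) = (1/2)^(99/39) ≈ 0.1721.
C₀ = D/Vd = 1405/64 ≈ 21.953 mcg/mL.
Before the 5th dose, 4 doses have been given. Superposition: Cmin = C₀·(f + f² + … + f^4).
≈ 21.953 × (0.1721 + 0.0296 + 0.0051 + 0.0009) ≈ 21.953 × 0.2077 ≈ 4.560 mcg/mL.

4.6 mcg/mL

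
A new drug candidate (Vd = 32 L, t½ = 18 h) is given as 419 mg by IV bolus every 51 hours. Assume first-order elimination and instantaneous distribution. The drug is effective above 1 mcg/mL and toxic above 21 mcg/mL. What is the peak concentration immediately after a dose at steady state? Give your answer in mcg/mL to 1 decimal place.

τ/t½ = 51/18 ≈ 2.8333, so fraction remaining f = (1/2)^(51/18) ≈ 0.1403.
At steady state, accumulation factor R = 1/(1 − e^(−kτ)) ≈ 1.1632.
Single-dose peak C₀ = D/Vd = 419/32 ≈ 13.094 mcg/mL.
Cmax,ss = C₀/(1 − f) ≈ 13.094/0.8597 ≈ 15.231 mcg/mL.
Peak 15.2 mcg/mL vs MTC 21 mcg/mL: below toxic threshold.

15.2 mcg/mL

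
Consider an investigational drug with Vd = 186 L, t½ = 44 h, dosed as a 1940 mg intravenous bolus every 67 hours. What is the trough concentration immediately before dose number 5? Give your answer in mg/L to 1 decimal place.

f = (1/2)^(τ/t½) = (1/2)^(67/44) ≈ 0.3480.
C₀ = D/Vd = 1940/186 ≈ 10.430 mg/L.
Before the 5th dose, 4 doses have been given. Superposition: Cmin = C₀·(f + f² + … + f^4).
≈ 10.430 × (0.3480 + 0.1211 + 0.0421 + 0.0147) ≈ 10.430 × 0.5259 ≈ 5.485 mg/L.

5.5 mg/L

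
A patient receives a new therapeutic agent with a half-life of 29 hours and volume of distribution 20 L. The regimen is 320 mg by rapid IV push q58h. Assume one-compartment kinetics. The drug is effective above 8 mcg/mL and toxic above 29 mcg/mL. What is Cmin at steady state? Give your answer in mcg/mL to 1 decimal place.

5.3 mcg/mL

τ = 58 h = 2 half-lives, so f = (1/2)^2 = 0.25.
At steady state, R = 1/(1 − 0.25) = 4/3.
Single-dose peak C₀ = D/Vd = 320/20 = 16 mcg/mL.
Steady-state peak Cmax,ss = C₀·R = 16 × 4/3 ≈ 21.333 mcg/mL.
Steady-state trough Cmin,ss = Cmax,ss·f ≈ 21.333 × 0.25 ≈ 5.333 mcg/mL.
Trough 5.3 mcg/mL vs MEC 8 mcg/mL: subtherapeutic.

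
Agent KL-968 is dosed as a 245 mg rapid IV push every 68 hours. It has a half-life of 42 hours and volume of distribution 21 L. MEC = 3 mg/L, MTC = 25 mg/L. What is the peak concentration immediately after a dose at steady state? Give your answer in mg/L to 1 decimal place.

τ/t½ = 68/42 ≈ 1.619, so fraction remaining f = (1/2)^(68/42) ≈ 0.3256.
At steady state, accumulation factor R = 1/(1 − e^(−kτ)) ≈ 1.4828.
Each bolus raises the concentration by D/Vd = 245/21 ≈ 11.667 mg/L.
Steady-state peak Cmax,ss = C₀·R ≈ 11.667 × 1.4828 ≈ 17.300 mg/L.
Peak 17.3 mg/L vs MTC 25 mg/L: below toxic threshold.

17.3 mg/L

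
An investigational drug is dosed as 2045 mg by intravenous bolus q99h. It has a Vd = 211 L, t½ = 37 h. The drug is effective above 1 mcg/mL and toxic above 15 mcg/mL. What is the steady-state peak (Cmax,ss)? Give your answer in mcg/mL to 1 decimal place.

11.5 mcg/mL

τ/t½ = 99/37 ≈ 2.6757, so fraction remaining f = (1/2)^(99/37) ≈ 0.1565.
At steady state, accumulation factor R = 1/(1 − e^(−kτ)) ≈ 1.1855.
Single-dose peak C₀ = D/Vd = 2045/211 ≈ 9.692 mcg/mL.
Steady-state peak Cmax,ss = C₀·R ≈ 9.692 × 1.1855 ≈ 11.490 mcg/mL.
Peak 11.5 mcg/mL vs MTC 15 mcg/mL: below toxic threshold.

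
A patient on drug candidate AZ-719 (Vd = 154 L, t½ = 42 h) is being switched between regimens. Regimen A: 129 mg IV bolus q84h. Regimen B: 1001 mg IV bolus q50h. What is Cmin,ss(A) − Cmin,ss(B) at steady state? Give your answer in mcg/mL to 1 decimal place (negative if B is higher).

-4.8 mcg/mL

Regimen A: f = (1/2)^(84/42) ≈ 0.2500; Cmin,ss = (129/154)·f/(1−f) ≈ 0.279 mcg/mL.
Regimen B: f = (1/2)^(50/42) ≈ 0.4382; Cmin,ss = (1001/154)·f/(1−f) ≈ 5.070 mcg/mL.
Difference ≈ 0.279 − 5.070 ≈ -4.791 mcg/mL.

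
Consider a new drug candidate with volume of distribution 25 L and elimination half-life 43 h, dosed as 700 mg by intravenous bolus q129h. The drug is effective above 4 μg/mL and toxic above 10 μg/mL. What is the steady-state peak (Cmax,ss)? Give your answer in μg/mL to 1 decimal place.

The dosing interval is 3 half-lives, so f = 2^(−3) = 0.125.
Accumulation ratio R = 1/(1 − f) = 1/0.875 = 8/7.
Single-dose peak C₀ = D/Vd = 700/25 = 28 μg/mL.
Steady-state peak Cmax,ss = C₀·R = 28 × 8/7 ≈ 32.000 μg/mL.
Peak 32.0 μg/mL vs MTC 10 μg/mL: exceeds toxic threshold.

32.0 μg/mL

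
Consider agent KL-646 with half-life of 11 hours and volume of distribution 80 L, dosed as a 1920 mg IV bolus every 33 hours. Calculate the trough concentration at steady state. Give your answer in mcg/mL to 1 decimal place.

The dosing interval is 3 half-lives, so f = 2^(−3) = 0.125.
Accumulation ratio R = 1/(1 − f) = 1/0.875 = 8/7.
Single-dose peak C₀ = D/Vd = 1920/80 = 24 mcg/mL.
Steady-state peak Cmax,ss = C₀·R = 24 × 8/7 ≈ 27.429 mcg/mL.
Steady-state trough Cmin,ss = Cmax,ss·f ≈ 27.429 × 0.125 ≈ 3.429 mcg/mL.

3.4 mcg/mL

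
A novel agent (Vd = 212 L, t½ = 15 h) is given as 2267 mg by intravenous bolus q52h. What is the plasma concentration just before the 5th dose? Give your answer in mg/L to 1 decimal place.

f = (1/2)^(τ/t½) = (1/2)^(52/15) ≈ 0.0905.
C₀ = D/Vd = 2267/212 ≈ 10.693 mg/L.
Before the 5th dose, 4 doses have been given. Superposition: Cmin = C₀·(f + f² + … + f^4).
≈ 10.693 × (0.0905 + 0.0082 + 0.0007 + 0.0001) ≈ 10.693 × 0.0995 ≈ 1.064 mg/L.

1.1 mg/L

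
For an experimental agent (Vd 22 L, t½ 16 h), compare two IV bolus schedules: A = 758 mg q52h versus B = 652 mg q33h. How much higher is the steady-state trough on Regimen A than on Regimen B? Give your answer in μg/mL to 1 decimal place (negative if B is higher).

-5.3 μg/mL

Regimen A: f = (1/2)^(52/16) ≈ 0.1051; Cmin,ss = (758/22)·f/(1−f) ≈ 4.046 μg/mL.
Regimen B: f = (1/2)^(33/16) ≈ 0.2394; Cmin,ss = (652/22)·f/(1−f) ≈ 9.328 μg/mL.
Difference ≈ 4.046 − 9.328 ≈ -5.282 μg/mL.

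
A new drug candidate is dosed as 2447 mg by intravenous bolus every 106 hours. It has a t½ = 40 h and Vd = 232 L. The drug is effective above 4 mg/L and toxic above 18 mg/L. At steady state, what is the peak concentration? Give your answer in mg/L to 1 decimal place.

k = ln2/t½ = ln2/40 ≈ 0.017329 h⁻¹; fraction remaining f = e^(−kτ) = e^(−0.017329×106) ≈ 0.1593.
At steady state, accumulation factor R = 1/(1 − e^(−kτ)) ≈ 1.1895.
Each bolus raises the concentration by D/Vd = 2447/232 ≈ 10.547 mg/L.
Cmax,ss = C₀/(1 − f) ≈ 10.547/0.8407 ≈ 12.545 mg/L.
Peak 12.5 mg/L vs MTC 18 mg/L: below toxic threshold.

12.5 mg/L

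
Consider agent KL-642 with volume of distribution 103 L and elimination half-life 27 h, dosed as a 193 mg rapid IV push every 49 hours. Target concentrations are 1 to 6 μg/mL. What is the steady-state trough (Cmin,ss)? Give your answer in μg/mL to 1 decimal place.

0.7 μg/mL

τ/t½ = 49/27 ≈ 1.8148, so fraction remaining f = (1/2)^(49/27) ≈ 0.2842.
At steady state, accumulation factor R = 1/(1 − e^(−kτ)) ≈ 1.3970.
Each bolus raises the concentration by D/Vd = 193/103 ≈ 1.874 μg/mL.
Steady-state peak Cmax,ss = C₀·R ≈ 1.874 × 1.3970 ≈ 2.618 μg/mL.
Steady-state trough Cmin,ss = Cmax,ss·f ≈ 2.618 × 0.2842 ≈ 0.744 μg/mL.
Trough 0.7 μg/mL vs MEC 1 μg/mL: subtherapeutic.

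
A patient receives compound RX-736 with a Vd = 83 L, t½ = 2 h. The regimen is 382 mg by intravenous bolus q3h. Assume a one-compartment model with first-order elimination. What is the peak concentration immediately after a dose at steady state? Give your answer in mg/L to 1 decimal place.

Over one 3-h interval, 3/2 ≈ 1.5 half-lives elapse, leaving f ≈ 0.3536 of each dose.
At steady state, accumulation factor R = 1/(1 − e^(−kτ)) ≈ 1.5470.
Single-dose peak C₀ = D/Vd = 382/83 ≈ 4.602 mg/L.
Steady-state peak Cmax,ss = C₀·R ≈ 4.602 × 1.5470 ≈ 7.119 mg/L.

7.1 mg/L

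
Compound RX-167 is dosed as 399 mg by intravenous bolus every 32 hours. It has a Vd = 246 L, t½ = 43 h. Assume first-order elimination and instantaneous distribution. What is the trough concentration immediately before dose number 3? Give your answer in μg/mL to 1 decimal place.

1.5 μg/mL

f = (1/2)^(τ/t½) = (1/2)^(32/43) ≈ 0.5970.
C₀ = D/Vd = 399/246 ≈ 1.622 μg/mL.
Before the 3rd dose, 2 doses have been given. Superposition: Cmin = C₀·(f + f²).
≈ 1.622 × (0.5970 + 0.3564) ≈ 1.622 × 0.9534 ≈ 1.546 μg/mL.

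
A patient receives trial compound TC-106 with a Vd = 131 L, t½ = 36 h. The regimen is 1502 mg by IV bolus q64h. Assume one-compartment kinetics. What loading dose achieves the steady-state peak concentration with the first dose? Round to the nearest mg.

f = (1/2)^(64/36) ≈ 0.291632; accumulation ratio R = 1/(1−f) ≈ 1.41170.
Loading dose to hit Cmax,ss on first dose: D_load = D_maint·R ≈ 1502 × 1.41170 ≈ 2120.37 mg.

2120 mg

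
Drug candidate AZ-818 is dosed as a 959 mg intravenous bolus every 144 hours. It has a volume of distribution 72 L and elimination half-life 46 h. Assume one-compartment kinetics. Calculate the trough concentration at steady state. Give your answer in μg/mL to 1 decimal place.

τ/t½ = 144/46 ≈ 3.1304, so fraction remaining f = (1/2)^(144/46) ≈ 0.1142.
Accumulation ratio R = 1/(1 − f) ≈ 1/0.8858 ≈ 1.1289.
Single-dose peak C₀ = D/Vd = 959/72 ≈ 13.319 μg/mL.
Cmax,ss = C₀/(1 − f) ≈ 13.319/0.8858 ≈ 15.036 μg/mL.
One interval later, Cmin,ss = Cmax,ss·e^(−kτ) ≈ 15.036 × 0.1142 ≈ 1.717 μg/mL.

1.7 μg/mL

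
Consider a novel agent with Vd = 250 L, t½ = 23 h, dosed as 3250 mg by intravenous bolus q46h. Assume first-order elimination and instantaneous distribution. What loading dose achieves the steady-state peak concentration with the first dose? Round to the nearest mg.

4333 mg

f = (1/2)^(46/23) ≈ 0.250000; accumulation ratio R = 1/(1−f) ≈ 1.33333.
Loading dose to hit Cmax,ss on first dose: D_load = D_maint·R ≈ 3250 × 1.33333 ≈ 4333.32 mg.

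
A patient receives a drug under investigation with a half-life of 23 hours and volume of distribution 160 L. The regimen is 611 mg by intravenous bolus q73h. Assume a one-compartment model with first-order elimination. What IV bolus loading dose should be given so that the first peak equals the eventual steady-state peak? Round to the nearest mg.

687 mg

f = (1/2)^(73/23) ≈ 0.110804; accumulation ratio R = 1/(1−f) ≈ 1.12461.
Loading dose to hit Cmax,ss on first dose: D_load = D_maint·R ≈ 611 × 1.12461 ≈ 687.14 mg.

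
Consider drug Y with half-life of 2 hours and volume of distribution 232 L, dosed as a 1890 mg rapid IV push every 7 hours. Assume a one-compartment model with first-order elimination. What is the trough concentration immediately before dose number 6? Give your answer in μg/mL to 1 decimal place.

0.8 μg/mL

f = (1/2)^(τ/t½) = (1/2)^(7/2) ≈ 0.0884.
C₀ = D/Vd = 1890/232 ≈ 8.147 μg/mL.
Before the 6th dose, 5 doses have been given. Superposition: Cmin = C₀·(f + f² + … + f^5).
≈ 8.147 × (0.0884 + 0.0078 + 0.0007 + 0.0001 + 0.0000) ≈ 8.147 × 0.0970 ≈ 0.790 μg/mL.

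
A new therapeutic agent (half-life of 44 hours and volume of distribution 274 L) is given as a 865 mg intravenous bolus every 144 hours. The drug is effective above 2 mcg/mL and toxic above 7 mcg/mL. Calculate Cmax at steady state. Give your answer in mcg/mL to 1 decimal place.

3.5 mcg/mL

τ/t½ = 144/44 ≈ 3.2727, so fraction remaining f = (1/2)^(144/44) ≈ 0.1035.
Accumulation ratio R = 1/(1 − f) ≈ 1/0.8965 ≈ 1.1154.
Each bolus raises the concentration by D/Vd = 865/274 ≈ 3.157 mcg/mL.
Cmax,ss = C₀/(1 − f) ≈ 3.157/0.8965 ≈ 3.521 mcg/mL.
Peak 3.5 mcg/mL vs MTC 7 mcg/mL: below toxic threshold.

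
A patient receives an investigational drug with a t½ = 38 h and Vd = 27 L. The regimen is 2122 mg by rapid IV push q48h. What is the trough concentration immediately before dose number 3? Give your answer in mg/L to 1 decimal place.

46.4 mg/L

f = (1/2)^(τ/t½) = (1/2)^(48/38) ≈ 0.4166.
C₀ = D/Vd = 2122/27 ≈ 78.593 mg/L.
Before the 3rd dose, 2 doses have been given. Superposition: Cmin = C₀·(f + f²).
≈ 78.593 × (0.4166 + 0.1736) ≈ 78.593 × 0.5902 ≈ 46.386 mg/L.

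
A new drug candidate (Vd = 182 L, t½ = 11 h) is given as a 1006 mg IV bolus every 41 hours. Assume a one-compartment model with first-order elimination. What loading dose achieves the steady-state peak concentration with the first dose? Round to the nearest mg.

1088 mg

f = (1/2)^(41/11) ≈ 0.075506; accumulation ratio R = 1/(1−f) ≈ 1.08167.
Loading dose to hit Cmax,ss on first dose: D_load = D_maint·R ≈ 1006 × 1.08167 ≈ 1088.16 mg.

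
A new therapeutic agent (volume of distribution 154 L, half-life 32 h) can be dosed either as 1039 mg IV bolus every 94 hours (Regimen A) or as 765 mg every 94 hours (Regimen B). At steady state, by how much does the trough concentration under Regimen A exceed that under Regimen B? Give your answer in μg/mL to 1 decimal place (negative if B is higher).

Regimen A: f = (1/2)^(94/32) ≈ 0.1305; Cmin,ss = (1039/154)·f/(1−f) ≈ 1.013 μg/mL.
Regimen B: f = (1/2)^(94/32) ≈ 0.1305; Cmin,ss = (765/154)·f/(1−f) ≈ 0.746 μg/mL.
Difference ≈ 1.013 − 0.746 ≈ 0.267 μg/mL.

0.3 μg/mL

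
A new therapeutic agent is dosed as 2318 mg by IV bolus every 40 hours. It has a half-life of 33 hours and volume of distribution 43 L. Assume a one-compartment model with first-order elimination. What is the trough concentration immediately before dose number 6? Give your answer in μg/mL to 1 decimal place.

f = (1/2)^(τ/t½) = (1/2)^(40/33) ≈ 0.4316.
C₀ = D/Vd = 2318/43 ≈ 53.907 μg/mL.
Before the 6th dose, 5 doses have been given. Superposition: Cmin = C₀·(f + f² + … + f^5).
≈ 53.907 × (0.4316 + 0.1863 + 0.0804 + 0.0347 + 0.0150) ≈ 53.907 × 0.7480 ≈ 40.322 μg/mL.

40.3 μg/mL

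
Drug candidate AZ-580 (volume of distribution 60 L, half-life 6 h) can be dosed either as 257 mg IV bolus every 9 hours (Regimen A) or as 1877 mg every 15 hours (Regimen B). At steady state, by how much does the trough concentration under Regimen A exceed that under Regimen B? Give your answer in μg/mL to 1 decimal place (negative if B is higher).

-4.4 μg/mL

Regimen A: f = (1/2)^(9/6) ≈ 0.3536; Cmin,ss = (257/60)·f/(1−f) ≈ 2.343 μg/mL.
Regimen B: f = (1/2)^(15/6) ≈ 0.1768; Cmin,ss = (1877/60)·f/(1−f) ≈ 6.719 μg/mL.
Difference ≈ 2.343 − 6.719 ≈ -4.376 μg/mL.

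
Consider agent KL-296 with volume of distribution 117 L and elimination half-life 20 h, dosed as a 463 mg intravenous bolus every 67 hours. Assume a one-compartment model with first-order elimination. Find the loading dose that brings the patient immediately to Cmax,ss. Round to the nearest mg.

f = (1/2)^(67/20) ≈ 0.098073; accumulation ratio R = 1/(1−f) ≈ 1.10874.
Loading dose to hit Cmax,ss on first dose: D_load = D_maint·R ≈ 463 × 1.10874 ≈ 513.35 mg.

513 mg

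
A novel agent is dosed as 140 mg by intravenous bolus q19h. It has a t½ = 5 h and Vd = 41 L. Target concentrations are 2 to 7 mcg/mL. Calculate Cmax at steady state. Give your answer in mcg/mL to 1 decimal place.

3.7 mcg/mL

Over one 19-h interval, 19/5 ≈ 3.8 half-lives elapse, leaving f ≈ 0.0718 of each dose.
Accumulation ratio R = 1/(1 − f) ≈ 1/0.9282 ≈ 1.0774.
Single-dose peak C₀ = D/Vd = 140/41 ≈ 3.415 mcg/mL.
Cmax,ss = C₀/(1 − f) ≈ 3.415/0.9282 ≈ 3.679 mcg/mL.
Peak 3.7 mcg/mL vs MTC 7 mcg/mL: below toxic threshold.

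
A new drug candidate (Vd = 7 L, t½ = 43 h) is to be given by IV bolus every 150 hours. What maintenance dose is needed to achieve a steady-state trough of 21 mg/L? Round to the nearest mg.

τ/t½ = 150/43 ≈ 3.4884, so f = (1/2)^(150/43) ≈ 0.089104.
Cmin,ss = (D/Vd)·f/(1−f), so D = Cmin,ss·Vd·(1−f)/f.
D = 21 × 7 × (1−f)/f ≈ 21 × 7 × 10.22284 ≈ 1502.76 mg.

1503 mg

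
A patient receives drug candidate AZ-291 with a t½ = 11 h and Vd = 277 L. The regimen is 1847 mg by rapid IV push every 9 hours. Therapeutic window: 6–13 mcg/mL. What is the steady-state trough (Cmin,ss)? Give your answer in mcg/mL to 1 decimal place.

k = ln2/t½ = ln2/11 ≈ 0.063013 h⁻¹; fraction remaining f = e^(−kτ) = e^(−0.063013×9) ≈ 0.5672.
Each bolus raises the concentration by D/Vd = 1847/277 ≈ 6.668 mcg/mL.
Steady-state trough Cmin,ss = C₀·f/(1−f) ≈ 6.668 × 0.5672/0.4328 ≈ 8.739 mcg/mL.
Trough 8.7 mcg/mL vs MEC 6 mcg/mL: adequate.

8.7 mcg/mL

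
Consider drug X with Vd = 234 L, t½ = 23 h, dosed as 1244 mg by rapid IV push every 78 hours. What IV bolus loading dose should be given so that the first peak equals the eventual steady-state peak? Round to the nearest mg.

f = (1/2)^(78/23) ≈ 0.095305; accumulation ratio R = 1/(1−f) ≈ 1.10534.
Loading dose to hit Cmax,ss on first dose: D_load = D_maint·R ≈ 1244 × 1.10534 ≈ 1375.04 mg.

1375 mg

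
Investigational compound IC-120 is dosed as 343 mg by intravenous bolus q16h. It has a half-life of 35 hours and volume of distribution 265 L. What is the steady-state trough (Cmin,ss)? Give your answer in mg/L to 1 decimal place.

3.5 mg/L

τ/t½ = 16/35 ≈ 0.45714, so fraction remaining f = (1/2)^(16/35) ≈ 0.7284.
Single-dose peak C₀ = D/Vd = 343/265 ≈ 1.294 mg/L.
Steady-state trough Cmin,ss = C₀·f/(1−f) ≈ 1.294 × 0.7284/0.2716 ≈ 3.470 mg/L.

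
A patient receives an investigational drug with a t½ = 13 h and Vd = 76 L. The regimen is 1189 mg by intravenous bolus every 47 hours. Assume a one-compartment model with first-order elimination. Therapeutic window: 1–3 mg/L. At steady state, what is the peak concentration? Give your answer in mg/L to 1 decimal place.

Over one 47-h interval, 47/13 ≈ 3.6154 half-lives elapse, leaving f ≈ 0.0816 of each dose.
Accumulation ratio R = 1/(1 − f) ≈ 1/0.9184 ≈ 1.0889.
Single-dose peak C₀ = D/Vd = 1189/76 ≈ 15.645 mg/L.
Cmax,ss = C₀/(1 − f) ≈ 15.645/0.9184 ≈ 17.035 mg/L.
Peak 17.0 mg/L vs MTC 3 mg/L: exceeds toxic threshold.

17.0 mg/L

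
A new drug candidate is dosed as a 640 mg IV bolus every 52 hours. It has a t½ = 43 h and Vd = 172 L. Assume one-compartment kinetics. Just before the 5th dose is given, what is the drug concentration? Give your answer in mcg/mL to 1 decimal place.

2.7 mcg/mL

f = (1/2)^(τ/t½) = (1/2)^(52/43) ≈ 0.4325.
C₀ = D/Vd = 640/172 ≈ 3.721 mcg/mL.
Before the 5th dose, 4 doses have been given. Superposition: Cmin = C₀·(f + f² + … + f^4).
≈ 3.721 × (0.4325 + 0.1871 + 0.0809 + 0.0350) ≈ 3.721 × 0.7355 ≈ 2.737 mcg/mL.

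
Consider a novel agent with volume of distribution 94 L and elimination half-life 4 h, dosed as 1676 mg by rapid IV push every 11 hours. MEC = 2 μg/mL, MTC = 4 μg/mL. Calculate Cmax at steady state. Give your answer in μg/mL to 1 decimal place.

τ/t½ = 11/4 ≈ 2.75, so fraction remaining f = (1/2)^(11/4) ≈ 0.1487.
Accumulation ratio R = 1/(1 − f) ≈ 1/0.8513 ≈ 1.1747.
Each bolus raises the concentration by D/Vd = 1676/94 ≈ 17.830 μg/mL.
Steady-state peak Cmax,ss = C₀·R ≈ 17.830 × 1.1747 ≈ 20.945 μg/mL.
Peak 20.9 μg/mL vs MTC 4 μg/mL: exceeds toxic threshold.

20.9 μg/mL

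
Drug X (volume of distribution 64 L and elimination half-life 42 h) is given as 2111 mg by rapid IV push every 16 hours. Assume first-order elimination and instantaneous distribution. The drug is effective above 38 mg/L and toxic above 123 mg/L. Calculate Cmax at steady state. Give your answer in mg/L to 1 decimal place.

τ/t½ = 16/42 ≈ 0.38095, so fraction remaining f = (1/2)^(16/42) ≈ 0.7679.
At steady state, accumulation factor R = 1/(1 − e^(−kτ)) ≈ 4.3085.
Single-dose peak C₀ = D/Vd = 2111/64 ≈ 32.984 mg/L.
Steady-state peak Cmax,ss = C₀·R ≈ 32.984 × 4.3085 ≈ 142.112 mg/L.
Peak 142.1 mg/L vs MTC 123 mg/L: exceeds toxic threshold.

142.1 mg/L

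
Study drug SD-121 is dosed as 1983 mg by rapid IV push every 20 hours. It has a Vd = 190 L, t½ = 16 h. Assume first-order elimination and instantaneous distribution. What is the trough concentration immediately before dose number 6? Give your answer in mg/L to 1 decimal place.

f = (1/2)^(τ/t½) = (1/2)^(20/16) ≈ 0.4204.
C₀ = D/Vd = 1983/190 ≈ 10.437 mg/L.
Before the 6th dose, 5 doses have been given. Superposition: Cmin = C₀·(f + f² + … + f^5).
≈ 10.437 × (0.4204 + 0.1767 + 0.0743 + 0.0312 + 0.0131) ≈ 10.437 × 0.7157 ≈ 7.470 mg/L.

7.5 mg/L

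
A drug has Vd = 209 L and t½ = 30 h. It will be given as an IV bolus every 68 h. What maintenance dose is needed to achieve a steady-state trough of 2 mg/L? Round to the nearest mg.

τ/t½ = 68/30 ≈ 2.2667, so f = (1/2)^(68/30) ≈ 0.207809.
Cmin,ss = (D/Vd)·f/(1−f), so D = Cmin,ss·Vd·(1−f)/f.
D = 2 × 209 × (1−f)/f ≈ 2 × 209 × 3.81211 ≈ 1593.46 mg.

1593 mg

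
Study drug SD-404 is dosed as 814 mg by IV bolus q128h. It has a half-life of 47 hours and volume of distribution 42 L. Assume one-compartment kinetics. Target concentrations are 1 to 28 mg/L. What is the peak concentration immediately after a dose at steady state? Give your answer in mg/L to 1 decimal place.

τ/t½ = 128/47 ≈ 2.7234, so fraction remaining f = (1/2)^(128/47) ≈ 0.1514.
At steady state, accumulation factor R = 1/(1 − e^(−kτ)) ≈ 1.1784.
Single-dose peak C₀ = D/Vd = 814/42 ≈ 19.381 mg/L.
Cmax,ss = C₀/(1 − f) ≈ 19.381/0.8486 ≈ 22.839 mg/L.
Peak 22.8 mg/L vs MTC 28 mg/L: below toxic threshold.

22.8 mg/L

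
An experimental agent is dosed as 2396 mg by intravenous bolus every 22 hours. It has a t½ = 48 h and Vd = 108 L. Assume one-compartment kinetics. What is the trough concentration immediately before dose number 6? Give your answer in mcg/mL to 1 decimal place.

47.2 mcg/mL

f = (1/2)^(τ/t½) = (1/2)^(22/48) ≈ 0.7278.
C₀ = D/Vd = 2396/108 ≈ 22.185 mcg/mL.
Before the 6th dose, 5 doses have been given. Superposition: Cmin = C₀·(f + f² + … + f^5).
≈ 22.185 × (0.7278 + 0.5297 + 0.3855 + 0.2806 + 0.2042) ≈ 22.185 × 2.1278 ≈ 47.205 mcg/mL.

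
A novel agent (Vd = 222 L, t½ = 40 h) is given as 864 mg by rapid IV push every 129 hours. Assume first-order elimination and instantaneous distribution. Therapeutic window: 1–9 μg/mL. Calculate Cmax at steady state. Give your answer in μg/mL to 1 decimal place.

4.4 μg/mL

k = ln2/t½ = ln2/40 ≈ 0.017329 h⁻¹; fraction remaining f = e^(−kτ) = e^(−0.017329×129) ≈ 0.1069.
At steady state, accumulation factor R = 1/(1 − e^(−kτ)) ≈ 1.1197.
Each bolus raises the concentration by D/Vd = 864/222 ≈ 3.892 μg/mL.
Steady-state peak Cmax,ss = C₀·R ≈ 3.892 × 1.1197 ≈ 4.358 μg/mL.
Peak 4.4 μg/mL vs MTC 9 μg/mL: below toxic threshold.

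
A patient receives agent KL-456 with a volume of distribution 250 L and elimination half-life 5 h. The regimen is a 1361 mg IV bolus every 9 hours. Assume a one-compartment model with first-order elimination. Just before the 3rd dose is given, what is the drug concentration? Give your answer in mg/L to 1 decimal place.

f = (1/2)^(τ/t½) = (1/2)^(9/5) ≈ 0.2872.
C₀ = D/Vd = 1361/250 ≈ 5.444 mg/L.
Before the 3rd dose, 2 doses have been given. Superposition: Cmin = C₀·(f + f²).
≈ 5.444 × (0.2872 + 0.0825) ≈ 5.444 × 0.3697 ≈ 2.013 mg/L.

2.0 mg/L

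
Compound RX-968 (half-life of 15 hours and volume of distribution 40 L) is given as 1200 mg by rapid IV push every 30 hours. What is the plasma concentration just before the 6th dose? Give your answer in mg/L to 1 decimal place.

10.0 mg/L

f = (1/2)^(τ/t½) = (1/2)^(30/15) ≈ 0.2500.
C₀ = D/Vd = 1200/40 ≈ 30.000 mg/L.
Before the 6th dose, 5 doses have been given. Superposition: Cmin = C₀·(f + f² + … + f^5).
≈ 30.000 × (0.2500 + 0.0625 + 0.0156 + 0.0039 + 0.0010) ≈ 30.000 × 0.3330 ≈ 9.990 mg/L.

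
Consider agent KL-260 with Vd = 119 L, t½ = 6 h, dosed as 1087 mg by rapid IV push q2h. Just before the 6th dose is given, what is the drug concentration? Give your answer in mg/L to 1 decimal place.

f = (1/2)^(τ/t½) = (1/2)^(2/6) ≈ 0.7937.
C₀ = D/Vd = 1087/119 ≈ 9.134 mg/L.
Before the 6th dose, 5 doses have been given. Superposition: Cmin = C₀·(f + f² + … + f^5).
≈ 9.134 × (0.7937 + 0.6300 + 0.5000 + 0.3968 + 0.3150) ≈ 9.134 × 2.6355 ≈ 24.073 mg/L.

24.1 mg/L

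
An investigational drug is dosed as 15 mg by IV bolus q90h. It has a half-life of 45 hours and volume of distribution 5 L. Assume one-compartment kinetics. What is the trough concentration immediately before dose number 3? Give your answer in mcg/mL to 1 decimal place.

0.9 mcg/mL

f = (1/2)^(τ/t½) = (1/2)^(90/45) ≈ 0.2500.
C₀ = D/Vd = 15/5 ≈ 3.000 mcg/mL.
Before the 3rd dose, 2 doses have been given. Superposition: Cmin = C₀·(f + f²).
≈ 3.000 × (0.2500 + 0.0625) ≈ 3.000 × 0.3125 ≈ 0.938 mcg/mL.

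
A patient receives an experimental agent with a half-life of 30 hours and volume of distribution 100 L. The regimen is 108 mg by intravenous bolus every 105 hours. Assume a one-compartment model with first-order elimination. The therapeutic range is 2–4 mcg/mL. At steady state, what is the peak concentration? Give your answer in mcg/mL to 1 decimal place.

k = ln2/t½ = ln2/30 ≈ 0.023105 h⁻¹; fraction remaining f = e^(−kτ) = e^(−0.023105×105) ≈ 0.0884.
Accumulation ratio R = 1/(1 − f) ≈ 1/0.9116 ≈ 1.0970.
Single-dose peak C₀ = D/Vd = 108/100 ≈ 1.080 mcg/mL.
Steady-state peak Cmax,ss = C₀·R ≈ 1.080 × 1.0970 ≈ 1.185 mcg/mL.
Peak 1.2 mcg/mL vs MTC 4 mcg/mL: below toxic threshold.

1.2 mcg/mL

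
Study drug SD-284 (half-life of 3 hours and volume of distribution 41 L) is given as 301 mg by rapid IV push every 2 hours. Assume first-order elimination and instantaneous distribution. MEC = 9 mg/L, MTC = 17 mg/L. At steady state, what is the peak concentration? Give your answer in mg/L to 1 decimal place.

k = ln2/t½ = ln2/3 ≈ 0.231049 h⁻¹; fraction remaining f = e^(−kτ) = e^(−0.231049×2) ≈ 0.6300.
Accumulation ratio R = 1/(1 − f) ≈ 1/0.3700 ≈ 2.7027.
Single-dose peak C₀ = D/Vd = 301/41 ≈ 7.341 mg/L.
Steady-state peak Cmax,ss = C₀·R ≈ 7.341 × 2.7027 ≈ 19.841 mg/L.
Peak 19.8 mg/L vs MTC 17 mg/L: exceeds toxic threshold.

19.8 mg/L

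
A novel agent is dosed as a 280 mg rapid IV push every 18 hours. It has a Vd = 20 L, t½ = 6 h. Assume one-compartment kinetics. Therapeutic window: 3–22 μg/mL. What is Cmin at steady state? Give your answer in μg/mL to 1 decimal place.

2.0 μg/mL

τ = 18 h = 3 half-lives, so f = (1/2)^3 = 0.125.
Accumulation ratio R = 1/(1 − f) = 1/0.875 = 8/7.
Single-dose peak C₀ = D/Vd = 280/20 = 14 μg/mL.
Steady-state peak Cmax,ss = C₀·R = 14 × 8/7 ≈ 16.000 μg/mL.
Steady-state trough Cmin,ss = Cmax,ss·f ≈ 16.000 × 0.125 ≈ 2.000 μg/mL.
Trough 2.0 μg/mL vs MEC 3 μg/mL: subtherapeutic.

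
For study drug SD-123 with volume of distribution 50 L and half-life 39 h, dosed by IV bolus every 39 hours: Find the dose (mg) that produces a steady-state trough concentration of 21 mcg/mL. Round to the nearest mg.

1050 mg

τ/t½ = 39/39 ≈ 1, so f = (1/2)^(39/39) ≈ 0.500000.
Cmin,ss = (D/Vd)·f/(1−f), so D = Cmin,ss·Vd·(1−f)/f.
D = 21 × 50 × (1−f)/f ≈ 21 × 50 × 1.00000 ≈ 1050.00 mg.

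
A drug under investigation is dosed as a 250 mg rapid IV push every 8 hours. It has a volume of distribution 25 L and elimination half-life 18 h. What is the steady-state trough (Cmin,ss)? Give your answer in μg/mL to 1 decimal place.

27.7 μg/mL

Over one 8-h interval, 8/18 ≈ 0.44444 half-lives elapse, leaving f ≈ 0.7349 of each dose.
Single-dose peak C₀ = D/Vd = 250/25 ≈ 10.000 μg/mL.
Steady-state trough Cmin,ss = C₀·f/(1−f) ≈ 10.000 × 0.7349/0.2651 ≈ 27.722 μg/mL.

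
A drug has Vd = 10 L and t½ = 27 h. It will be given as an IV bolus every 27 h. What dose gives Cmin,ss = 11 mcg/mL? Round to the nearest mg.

110 mg

τ/t½ = 27/27 ≈ 1, so f = (1/2)^(27/27) ≈ 0.500000.
Cmin,ss = (D/Vd)·f/(1−f), so D = Cmin,ss·Vd·(1−f)/f.
D = 11 × 10 × (1−f)/f ≈ 11 × 10 × 1.00000 ≈ 110.00 mg.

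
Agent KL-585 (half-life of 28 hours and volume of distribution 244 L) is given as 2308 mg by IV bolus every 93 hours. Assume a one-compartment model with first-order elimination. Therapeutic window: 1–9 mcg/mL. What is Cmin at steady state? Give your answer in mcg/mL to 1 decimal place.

1.1 mcg/mL

τ/t½ = 93/28 ≈ 3.3214, so fraction remaining f = (1/2)^(93/28) ≈ 0.1000.
Each bolus raises the concentration by D/Vd = 2308/244 ≈ 9.459 mcg/mL.
Steady-state trough Cmin,ss = C₀·f/(1−f) ≈ 9.459 × 0.1000/0.9000 ≈ 1.051 mcg/mL.
Trough 1.1 mcg/mL vs MEC 1 mcg/mL: adequate.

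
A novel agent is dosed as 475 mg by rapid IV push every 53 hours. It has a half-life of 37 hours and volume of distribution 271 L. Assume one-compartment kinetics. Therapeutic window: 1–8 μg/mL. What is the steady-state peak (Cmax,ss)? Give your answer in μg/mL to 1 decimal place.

2.8 μg/mL

Over one 53-h interval, 53/37 ≈ 1.4324 half-lives elapse, leaving f ≈ 0.3705 of each dose.
At steady state, accumulation factor R = 1/(1 − e^(−kτ)) ≈ 1.5886.
Single-dose peak C₀ = D/Vd = 475/271 ≈ 1.753 μg/mL.
Steady-state peak Cmax,ss = C₀·R ≈ 1.753 × 1.5886 ≈ 2.785 μg/mL.
Peak 2.8 μg/mL vs MTC 8 μg/mL: below toxic threshold.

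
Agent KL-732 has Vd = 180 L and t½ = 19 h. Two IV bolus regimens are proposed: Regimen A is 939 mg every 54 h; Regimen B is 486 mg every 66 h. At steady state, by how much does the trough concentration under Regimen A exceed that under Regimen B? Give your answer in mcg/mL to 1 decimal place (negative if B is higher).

Regimen A: f = (1/2)^(54/19) ≈ 0.1395; Cmin,ss = (939/180)·f/(1−f) ≈ 0.846 mcg/mL.
Regimen B: f = (1/2)^(66/19) ≈ 0.0900; Cmin,ss = (486/180)·f/(1−f) ≈ 0.267 mcg/mL.
Difference ≈ 0.846 − 0.267 ≈ 0.579 mcg/mL.

0.6 mcg/mL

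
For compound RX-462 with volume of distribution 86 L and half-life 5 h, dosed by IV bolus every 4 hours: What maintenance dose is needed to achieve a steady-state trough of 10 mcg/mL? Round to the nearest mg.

637 mg

τ/t½ = 4/5 ≈ 0.8, so f = (1/2)^(4/5) ≈ 0.574349.
Cmin,ss = (D/Vd)·f/(1−f), so D = Cmin,ss·Vd·(1−f)/f.
D = 10 × 86 × (1−f)/f ≈ 10 × 86 × 0.74110 ≈ 637.35 mg.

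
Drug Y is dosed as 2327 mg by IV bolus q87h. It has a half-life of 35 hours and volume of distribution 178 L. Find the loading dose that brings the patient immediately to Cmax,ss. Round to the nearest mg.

f = (1/2)^(87/35) ≈ 0.178536; accumulation ratio R = 1/(1−f) ≈ 1.21734.
Loading dose to hit Cmax,ss on first dose: D_load = D_maint·R ≈ 2327 × 1.21734 ≈ 2832.75 mg.

2833 mg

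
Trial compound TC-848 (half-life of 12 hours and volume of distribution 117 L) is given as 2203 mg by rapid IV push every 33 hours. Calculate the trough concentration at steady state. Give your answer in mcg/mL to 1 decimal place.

3.3 mcg/mL

τ/t½ = 33/12 ≈ 2.75, so fraction remaining f = (1/2)^(33/12) ≈ 0.1487.
Accumulation ratio R = 1/(1 − f) ≈ 1/0.8513 ≈ 1.1747.
Single-dose peak C₀ = D/Vd = 2203/117 ≈ 18.829 mcg/mL.
Steady-state peak Cmax,ss = C₀·R ≈ 18.829 × 1.1747 ≈ 22.118 mcg/mL.
Steady-state trough Cmin,ss = Cmax,ss·f ≈ 22.118 × 0.1487 ≈ 3.289 mcg/mL.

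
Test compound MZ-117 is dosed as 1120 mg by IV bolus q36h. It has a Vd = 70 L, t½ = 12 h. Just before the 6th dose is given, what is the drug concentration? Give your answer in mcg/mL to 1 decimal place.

f = (1/2)^(τ/t½) = (1/2)^(36/12) ≈ 0.1250.
C₀ = D/Vd = 1120/70 ≈ 16.000 mcg/mL.
Before the 6th dose, 5 doses have been given. Superposition: Cmin = C₀·(f + f² + … + f^5).
≈ 16.000 × (0.1250 + 0.0156 + 0.0020 + 0.0002 + 0.0000) ≈ 16.000 × 0.1428 ≈ 2.285 mcg/mL.

2.3 mcg/mL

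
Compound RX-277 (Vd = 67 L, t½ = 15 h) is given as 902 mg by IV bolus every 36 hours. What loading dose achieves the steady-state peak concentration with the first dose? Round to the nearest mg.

1113 mg

f = (1/2)^(36/15) ≈ 0.189465; accumulation ratio R = 1/(1−f) ≈ 1.23375.
Loading dose to hit Cmax,ss on first dose: D_load = D_maint·R ≈ 902 × 1.23375 ≈ 1112.84 mg.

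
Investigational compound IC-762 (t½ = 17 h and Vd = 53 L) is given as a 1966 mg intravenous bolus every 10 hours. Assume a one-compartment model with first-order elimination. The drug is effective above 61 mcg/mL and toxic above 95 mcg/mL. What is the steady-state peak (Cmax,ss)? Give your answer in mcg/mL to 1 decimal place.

110.8 mcg/mL

k = ln2/t½ = ln2/17 ≈ 0.040773 h⁻¹; fraction remaining f = e^(−kτ) = e^(−0.040773×10) ≈ 0.6652.
Accumulation ratio R = 1/(1 − f) ≈ 1/0.3348 ≈ 2.9869.
Each bolus raises the concentration by D/Vd = 1966/53 ≈ 37.094 mcg/mL.
Cmax,ss = C₀/(1 − f) ≈ 37.094/0.3348 ≈ 110.795 mcg/mL.
Peak 110.8 mcg/mL vs MTC 95 mcg/mL: exceeds toxic threshold.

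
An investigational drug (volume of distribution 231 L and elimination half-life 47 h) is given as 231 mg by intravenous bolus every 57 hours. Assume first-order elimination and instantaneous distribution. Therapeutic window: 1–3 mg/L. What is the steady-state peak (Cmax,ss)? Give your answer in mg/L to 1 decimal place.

1.8 mg/L

τ/t½ = 57/47 ≈ 1.2128, so fraction remaining f = (1/2)^(57/47) ≈ 0.4314.
Accumulation ratio R = 1/(1 − f) ≈ 1/0.5686 ≈ 1.7587.
Single-dose peak C₀ = D/Vd = 231/231 ≈ 1.000 mg/L.
Steady-state peak Cmax,ss = C₀·R ≈ 1.000 × 1.7587 ≈ 1.759 mg/L.
Peak 1.8 mg/L vs MTC 3 mg/L: below toxic threshold.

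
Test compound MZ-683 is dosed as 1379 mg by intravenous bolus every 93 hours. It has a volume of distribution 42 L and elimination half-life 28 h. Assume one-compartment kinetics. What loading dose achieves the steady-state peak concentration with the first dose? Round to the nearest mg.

1532 mg

f = (1/2)^(93/28) ≈ 0.100035; accumulation ratio R = 1/(1−f) ≈ 1.11115.
Loading dose to hit Cmax,ss on first dose: D_load = D_maint·R ≈ 1379 × 1.11115 ≈ 1532.28 mg.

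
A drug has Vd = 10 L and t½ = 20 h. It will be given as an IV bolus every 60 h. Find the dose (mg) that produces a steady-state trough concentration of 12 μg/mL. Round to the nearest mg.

τ/t½ = 60/20 ≈ 3, so f = (1/2)^(60/20) ≈ 0.125000.
Cmin,ss = (D/Vd)·f/(1−f), so D = Cmin,ss·Vd·(1−f)/f.
D = 12 × 10 × (1−f)/f ≈ 12 × 10 × 7.00000 ≈ 840.00 mg.

840 mg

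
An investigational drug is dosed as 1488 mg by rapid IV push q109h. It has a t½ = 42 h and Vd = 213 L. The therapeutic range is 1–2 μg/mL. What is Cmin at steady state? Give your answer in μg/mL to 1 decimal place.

1.4 μg/mL

k = ln2/t½ = ln2/42 ≈ 0.016504 h⁻¹; fraction remaining f = e^(−kτ) = e^(−0.016504×109) ≈ 0.1655.
Accumulation ratio R = 1/(1 − f) ≈ 1/0.8345 ≈ 1.1983.
Each bolus raises the concentration by D/Vd = 1488/213 ≈ 6.986 μg/mL.
Steady-state peak Cmax,ss = C₀·R ≈ 6.986 × 1.1983 ≈ 8.371 μg/mL.
One interval later, Cmin,ss = Cmax,ss·e^(−kτ) ≈ 8.371 × 0.1655 ≈ 1.385 μg/mL.
Trough 1.4 μg/mL vs MEC 1 μg/mL: adequate.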